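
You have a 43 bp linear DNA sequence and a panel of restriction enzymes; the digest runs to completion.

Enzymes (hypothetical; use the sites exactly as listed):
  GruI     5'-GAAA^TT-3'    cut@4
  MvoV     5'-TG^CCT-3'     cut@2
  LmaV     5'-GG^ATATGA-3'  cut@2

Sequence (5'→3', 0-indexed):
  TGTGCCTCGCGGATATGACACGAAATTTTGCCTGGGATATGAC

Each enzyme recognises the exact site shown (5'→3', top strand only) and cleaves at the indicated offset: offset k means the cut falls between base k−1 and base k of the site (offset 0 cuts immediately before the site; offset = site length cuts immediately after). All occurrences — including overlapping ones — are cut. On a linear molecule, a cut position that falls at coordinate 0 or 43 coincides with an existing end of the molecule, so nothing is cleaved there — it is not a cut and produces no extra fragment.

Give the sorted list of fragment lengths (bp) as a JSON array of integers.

Per-enzyme occurrences:
  GruI GAAATT/4: at [21] ⇒ [25]
  MvoV TGCCT/2: at [2, 28] ⇒ [4, 30]
  LmaV GGATATGA/2: at [10, 34] ⇒ [12, 36]

Pooled cuts: [4, 12, 25, 30, 36]

Fragments:
  [0,4): 4 bp
  [4,12): 8 bp
  [12,25): 13 bp
  [25,30): 5 bp
  [30,36): 6 bp
  [36,43): 7 bp

[4,5,6,7,8,13]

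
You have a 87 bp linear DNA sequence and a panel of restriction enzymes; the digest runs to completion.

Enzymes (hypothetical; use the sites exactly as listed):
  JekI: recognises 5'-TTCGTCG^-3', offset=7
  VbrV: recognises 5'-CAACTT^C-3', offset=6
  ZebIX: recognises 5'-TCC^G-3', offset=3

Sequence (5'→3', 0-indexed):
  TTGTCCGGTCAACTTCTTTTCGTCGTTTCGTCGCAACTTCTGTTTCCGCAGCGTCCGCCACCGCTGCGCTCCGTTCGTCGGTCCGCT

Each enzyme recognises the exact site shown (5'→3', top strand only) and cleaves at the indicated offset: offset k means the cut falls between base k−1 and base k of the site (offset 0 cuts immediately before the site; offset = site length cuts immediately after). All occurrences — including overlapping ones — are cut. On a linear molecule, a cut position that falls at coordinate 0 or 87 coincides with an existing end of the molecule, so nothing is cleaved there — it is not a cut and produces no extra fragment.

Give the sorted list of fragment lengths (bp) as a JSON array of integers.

Per-enzyme occurrences:
  JekI TTCGTCG/7: at [18, 26, 73] ⇒ [25, 33, 80]
  VbrV CAACTTC/6: at [9, 33] ⇒ [15, 39]
  ZebIX TCCG/3: at [3, 44, 53, 69, 81] ⇒ [6, 47, 56, 72, 84]

All cut coordinates (distinct, sorted): [6, 15, 25, 33, 39, 47, 56, 72, 80, 84]

Fragment lengths:
  [0,6): 6 bp
  [6,15): 9 bp
  [15,25): 10 bp
  [25,33): 8 bp
  [33,39): 6 bp
  [39,47): 8 bp
  [47,56): 9 bp
  [56,72): 16 bp
  [72,80): 8 bp
  [80,84): 4 bp
  [84,87): 3 bp

[3,4,6,6,8,8,8,9,9,10,16]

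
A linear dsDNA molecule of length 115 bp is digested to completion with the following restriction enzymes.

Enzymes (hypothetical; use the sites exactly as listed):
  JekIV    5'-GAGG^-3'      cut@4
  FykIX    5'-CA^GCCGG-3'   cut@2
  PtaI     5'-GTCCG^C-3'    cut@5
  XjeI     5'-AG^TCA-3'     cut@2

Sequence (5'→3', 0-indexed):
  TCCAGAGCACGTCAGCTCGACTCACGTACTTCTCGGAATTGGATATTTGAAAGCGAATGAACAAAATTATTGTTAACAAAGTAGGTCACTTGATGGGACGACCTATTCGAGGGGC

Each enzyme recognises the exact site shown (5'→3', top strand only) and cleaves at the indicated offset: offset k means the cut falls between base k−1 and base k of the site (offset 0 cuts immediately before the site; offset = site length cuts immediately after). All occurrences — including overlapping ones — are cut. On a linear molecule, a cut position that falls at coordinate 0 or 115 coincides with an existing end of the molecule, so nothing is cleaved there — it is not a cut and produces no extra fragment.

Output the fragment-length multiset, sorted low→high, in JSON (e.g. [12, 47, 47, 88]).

[3,112]

Scan for sites:
  JekIV (GAGG, off=4): starts [108] → cuts [112]
  FykIX (CAGCCGG, off=2): no sites
  PtaI (GTCCGC, off=5): no sites
  XjeI (AGTCA, off=2): no sites

Pooled cuts: [112]

Fragment lengths:
  [0,112): 112 bp
  [112,115): 3 bp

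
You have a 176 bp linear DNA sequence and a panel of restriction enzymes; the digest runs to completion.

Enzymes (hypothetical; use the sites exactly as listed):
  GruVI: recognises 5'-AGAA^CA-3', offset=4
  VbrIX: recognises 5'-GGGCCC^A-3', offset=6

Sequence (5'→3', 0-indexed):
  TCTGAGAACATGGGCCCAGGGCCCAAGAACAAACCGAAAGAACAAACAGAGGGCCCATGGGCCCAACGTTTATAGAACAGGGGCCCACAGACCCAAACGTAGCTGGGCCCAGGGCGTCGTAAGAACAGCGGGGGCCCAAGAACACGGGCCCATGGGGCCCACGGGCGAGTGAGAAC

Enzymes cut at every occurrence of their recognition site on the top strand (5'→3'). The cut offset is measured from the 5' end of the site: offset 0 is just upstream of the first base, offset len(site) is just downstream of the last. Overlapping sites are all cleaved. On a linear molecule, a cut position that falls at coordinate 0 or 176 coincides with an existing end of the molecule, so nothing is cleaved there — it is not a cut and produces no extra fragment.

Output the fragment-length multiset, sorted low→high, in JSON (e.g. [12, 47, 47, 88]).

Site scan:
  GruVI AGAACA/4: at [4, 25, 38, 73, 121, 138] ⇒ [8, 29, 42, 77, 125, 142]
  VbrIX GGGCCCA/6: at [11, 18, 50, 58, 80, 104, 131, 145, 154] ⇒ [17, 24, 56, 64, 86, 110, 137, 151, 160]

Pooled cuts: [8, 17, 24, 29, 42, 56, 64, 77, 86, 110, 125, 137, 142, 151, 160]

Fragments:
  [0,8): 8 bp
  [8,17): 9 bp
  [17,24): 7 bp
  [24,29): 5 bp
  [29,42): 13 bp
  [42,56): 14 bp
  [56,64): 8 bp
  [64,77): 13 bp
  [77,86): 9 bp
  [86,110): 24 bp
  [110,125): 15 bp
  [125,137): 12 bp
  [137,142): 5 bp
  [142,151): 9 bp
  [151,160): 9 bp
  [160,176): 16 bp

[5,5,7,8,8,9,9,9,9,12,13,13,14,15,16,24]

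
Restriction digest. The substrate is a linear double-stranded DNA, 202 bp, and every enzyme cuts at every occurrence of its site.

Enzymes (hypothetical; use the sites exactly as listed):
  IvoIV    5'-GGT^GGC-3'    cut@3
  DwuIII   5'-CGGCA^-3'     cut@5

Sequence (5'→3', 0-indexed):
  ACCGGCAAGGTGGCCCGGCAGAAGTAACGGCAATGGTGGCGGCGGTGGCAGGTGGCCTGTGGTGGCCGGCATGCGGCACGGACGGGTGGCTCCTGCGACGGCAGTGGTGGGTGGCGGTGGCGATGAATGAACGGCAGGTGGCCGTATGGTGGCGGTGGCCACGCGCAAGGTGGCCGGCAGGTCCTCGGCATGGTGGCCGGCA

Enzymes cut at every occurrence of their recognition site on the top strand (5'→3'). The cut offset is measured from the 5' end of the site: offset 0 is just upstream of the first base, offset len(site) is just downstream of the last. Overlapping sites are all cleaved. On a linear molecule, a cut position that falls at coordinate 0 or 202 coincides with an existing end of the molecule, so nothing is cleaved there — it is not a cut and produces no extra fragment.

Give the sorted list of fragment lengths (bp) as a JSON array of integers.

Per-enzyme occurrences:
  IvoIV GGTGGC/3: at [8, 34, 43, 50, 60, 84, 109, 115, 136, 147, 153, 168, 191] ⇒ [11, 37, 46, 53, 63, 87, 112, 118, 139, 150, 156, 171, 194]
  DwuIII CGGCA/5: at [2, 15, 27, 66, 73, 98, 131, 174, 185, 197] ⇒ [7, 20, 32, 71, 78, 103, 136, 179, 190] (position 202 is a terminus of the linear molecule — no cut)

All cut coordinates (distinct, sorted): [7, 11, 20, 32, 37, 46, 53, 63, 71, 78, 87, 103, 112, 118, 136, 139, 150, 156, 171, 179, 190, 194]

Fragments:
  [0,7): 7 bp
  [7,11): 4 bp
  [11,20): 9 bp
  [20,32): 12 bp
  [32,37): 5 bp
  [37,46): 9 bp
  [46,53): 7 bp
  [53,63): 10 bp
  [63,71): 8 bp
  [71,78): 7 bp
  [78,87): 9 bp
  [87,103): 16 bp
  [103,112): 9 bp
  [112,118): 6 bp
  [118,136): 18 bp
  [136,139): 3 bp
  [139,150): 11 bp
  [150,156): 6 bp
  [156,171): 15 bp
  [171,179): 8 bp
  [179,190): 11 bp
  [190,194): 4 bp
  [194,202): 8 bp

[3,4,4,5,6,6,7,7,7,8,8,8,9,9,9,9,10,11,11,12,15,16,18]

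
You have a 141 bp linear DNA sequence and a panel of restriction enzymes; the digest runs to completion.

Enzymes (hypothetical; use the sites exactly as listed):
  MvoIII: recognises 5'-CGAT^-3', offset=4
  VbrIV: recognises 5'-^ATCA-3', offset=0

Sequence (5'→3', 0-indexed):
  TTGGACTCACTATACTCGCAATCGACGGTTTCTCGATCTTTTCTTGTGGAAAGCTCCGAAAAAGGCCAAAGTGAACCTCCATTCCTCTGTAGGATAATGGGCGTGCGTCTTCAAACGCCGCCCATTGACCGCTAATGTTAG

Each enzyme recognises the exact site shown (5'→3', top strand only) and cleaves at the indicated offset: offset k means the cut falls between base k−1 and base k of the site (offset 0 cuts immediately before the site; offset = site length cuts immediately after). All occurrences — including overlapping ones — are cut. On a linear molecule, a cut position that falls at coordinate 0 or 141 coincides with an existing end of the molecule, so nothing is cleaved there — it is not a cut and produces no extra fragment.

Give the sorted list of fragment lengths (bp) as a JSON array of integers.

Site scan:
  MvoIII CGAT/4: at [33] ⇒ [37]
  VbrIV (ATCA, off=0): no sites

All cut coordinates (distinct, sorted): [37]

Fragment lengths:
  [0,37): 37 bp
  [37,141): 104 bp

[37,104]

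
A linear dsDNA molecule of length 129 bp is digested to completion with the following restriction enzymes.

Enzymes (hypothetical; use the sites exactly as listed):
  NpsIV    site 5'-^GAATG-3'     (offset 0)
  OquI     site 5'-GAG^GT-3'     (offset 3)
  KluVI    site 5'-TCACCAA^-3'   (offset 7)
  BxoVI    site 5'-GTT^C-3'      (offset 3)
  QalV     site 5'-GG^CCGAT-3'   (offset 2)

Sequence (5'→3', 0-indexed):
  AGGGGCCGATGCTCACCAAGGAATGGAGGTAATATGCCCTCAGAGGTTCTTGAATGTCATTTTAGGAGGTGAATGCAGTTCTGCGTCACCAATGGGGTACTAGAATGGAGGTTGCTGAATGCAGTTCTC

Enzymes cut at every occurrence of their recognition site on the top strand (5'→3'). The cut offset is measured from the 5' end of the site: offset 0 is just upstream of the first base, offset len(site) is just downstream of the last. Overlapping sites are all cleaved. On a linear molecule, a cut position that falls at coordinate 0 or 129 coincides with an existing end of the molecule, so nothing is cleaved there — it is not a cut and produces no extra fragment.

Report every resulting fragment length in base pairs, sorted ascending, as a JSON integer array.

[1,2,3,3,3,5,6,8,8,10,10,10,12,14,17,17]

Per-enzyme occurrences:
  NpsIV GAATG/0: at [20, 51, 70, 102, 116] ⇒ [20, 51, 70, 102, 116]
  OquI GAGGT/3: at [25, 42, 65, 107] ⇒ [28, 45, 68, 110]
  KluVI TCACCAA/7: at [12, 85] ⇒ [19, 92]
  BxoVI GTTC/3: at [45, 77, 123] ⇒ [48, 80, 126]
  QalV GGCCGAT/2: at [3] ⇒ [5]

All cut coordinates (distinct, sorted): [5, 19, 20, 28, 45, 48, 51, 68, 70, 80, 92, 102, 110, 116, 126]

Fragment lengths:
  [0,5): 5 bp
  [5,19): 14 bp
  [19,20): 1 bp
  [20,28): 8 bp
  [28,45): 17 bp
  [45,48): 3 bp
  [48,51): 3 bp
  [51,68): 17 bp
  [68,70): 2 bp
  [70,80): 10 bp
  [80,92): 12 bp
  [92,102): 10 bp
  [102,110): 8 bp
  [110,116): 6 bp
  [116,126): 10 bp
  [126,129): 3 bp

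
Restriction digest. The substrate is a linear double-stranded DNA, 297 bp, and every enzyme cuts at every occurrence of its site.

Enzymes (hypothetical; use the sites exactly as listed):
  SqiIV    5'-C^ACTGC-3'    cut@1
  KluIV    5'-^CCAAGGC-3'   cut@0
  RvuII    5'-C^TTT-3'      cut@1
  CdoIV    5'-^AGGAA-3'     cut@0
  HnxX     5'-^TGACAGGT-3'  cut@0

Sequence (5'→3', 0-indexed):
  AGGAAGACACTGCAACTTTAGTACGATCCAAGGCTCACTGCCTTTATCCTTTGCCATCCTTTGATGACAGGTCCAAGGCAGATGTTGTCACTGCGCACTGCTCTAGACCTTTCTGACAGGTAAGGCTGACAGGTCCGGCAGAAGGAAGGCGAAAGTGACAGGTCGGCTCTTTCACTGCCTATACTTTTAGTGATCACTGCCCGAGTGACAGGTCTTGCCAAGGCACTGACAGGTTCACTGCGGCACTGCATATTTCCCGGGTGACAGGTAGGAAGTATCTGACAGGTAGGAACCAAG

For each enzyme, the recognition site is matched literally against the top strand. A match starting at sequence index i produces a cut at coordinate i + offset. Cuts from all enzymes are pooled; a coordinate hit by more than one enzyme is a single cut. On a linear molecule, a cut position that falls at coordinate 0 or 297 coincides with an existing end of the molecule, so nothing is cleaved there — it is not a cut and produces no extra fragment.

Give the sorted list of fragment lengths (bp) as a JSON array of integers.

[4,4,5,6,7,7,8,8,8,8,8,8,9,9,10,10,10,10,10,11,11,11,12,13,13,13,14,16,17,17]

Scan for sites:
  SqiIV (CACTGC, off=1): starts [7, 35, 88, 95, 172, 194, 235, 243] → cuts [8, 36, 89, 96, 173, 195, 236, 244]
  KluIV (CCAAGGC, off=0): starts [27, 72, 217] → cuts [27, 72, 217]
  RvuII (CTTT, off=1): starts [15, 41, 48, 58, 108, 168, 183] → cuts [16, 42, 49, 59, 109, 169, 184]
  CdoIV (AGGAA, off=0): starts [0, 142, 269, 287] → cuts [142, 269, 287] (position 0 is a terminus of the linear molecule — no cut)
  HnxX (TGACAGGT, off=0): starts [64, 113, 126, 155, 205, 226, 261, 279] → cuts [64, 113, 126, 155, 205, 226, 261, 279]

All cut coordinates (distinct, sorted): [8, 16, 27, 36, 42, 49, 59, 64, 72, 89, 96, 109, 113, 126, 142, 155, 169, 173, 184, 195, 205, 217, 226, 236, 244, 261, 269, 279, 287]

Fragment lengths:
  [0,8): 8 bp
  [8,16): 8 bp
  [16,27): 11 bp
  [27,36): 9 bp
  [36,42): 6 bp
  [42,49): 7 bp
  [49,59): 10 bp
  [59,64): 5 bp
  [64,72): 8 bp
  [72,89): 17 bp
  [89,96): 7 bp
  [96,109): 13 bp
  [109,113): 4 bp
  [113,126): 13 bp
  [126,142): 16 bp
  [142,155): 13 bp
  [155,169): 14 bp
  [169,173): 4 bp
  [173,184): 11 bp
  [184,195): 11 bp
  [195,205): 10 bp
  [205,217): 12 bp
  [217,226): 9 bp
  [226,236): 10 bp
  [236,244): 8 bp
  [244,261): 17 bp
  [261,269): 8 bp
  [269,279): 10 bp
  [279,287): 8 bp
  [287,297): 10 bp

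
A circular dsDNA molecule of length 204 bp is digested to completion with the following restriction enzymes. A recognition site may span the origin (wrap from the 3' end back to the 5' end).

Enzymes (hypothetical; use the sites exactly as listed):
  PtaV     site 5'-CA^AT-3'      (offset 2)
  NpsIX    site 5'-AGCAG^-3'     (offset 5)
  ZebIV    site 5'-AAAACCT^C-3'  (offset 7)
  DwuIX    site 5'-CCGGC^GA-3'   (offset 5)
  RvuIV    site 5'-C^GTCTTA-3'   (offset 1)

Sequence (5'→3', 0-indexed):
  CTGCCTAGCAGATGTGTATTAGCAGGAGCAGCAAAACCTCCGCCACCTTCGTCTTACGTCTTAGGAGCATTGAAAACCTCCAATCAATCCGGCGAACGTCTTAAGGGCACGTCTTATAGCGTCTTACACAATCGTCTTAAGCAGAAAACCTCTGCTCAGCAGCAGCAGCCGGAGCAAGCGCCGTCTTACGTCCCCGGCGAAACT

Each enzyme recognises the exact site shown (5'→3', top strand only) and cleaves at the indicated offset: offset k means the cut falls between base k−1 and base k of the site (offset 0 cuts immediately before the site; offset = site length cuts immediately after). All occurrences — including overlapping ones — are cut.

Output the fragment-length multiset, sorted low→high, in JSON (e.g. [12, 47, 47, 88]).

Per-enzyme occurrences:
  PtaV CAAT/2: at [80, 84, 128] ⇒ [82, 86, 130]
  NpsIX AGCAG/5: at [6, 20, 26, 139, 157, 160, 163] ⇒ [11, 25, 31, 144, 162, 165, 168]
  ZebIV AAAACCTC/7: at [32, 72, 144] ⇒ [39, 79, 151]
  DwuIX CCGGCGA/5: at [88, 193] ⇒ [93, 198]
  RvuIV CGTCTTA/1: at [49, 56, 96, 109, 119, 132, 181] ⇒ [50, 57, 97, 110, 120, 133, 182]

All cut coordinates (distinct, sorted): [11, 25, 31, 39, 50, 57, 79, 82, 86, 93, 97, 110, 120, 130, 133, 144, 151, 162, 165, 168, 182, 198]

Fragments:
  11→25: 14 bp
  25→31: 6 bp
  31→39: 8 bp
  39→50: 11 bp
  50→57: 7 bp
  57→79: 22 bp
  79→82: 3 bp
  82→86: 4 bp
  86→93: 7 bp
  93→97: 4 bp
  97→110: 13 bp
  110→120: 10 bp
  120→130: 10 bp
  130→133: 3 bp
  133→144: 11 bp
  144→151: 7 bp
  151→162: 11 bp
  162→165: 3 bp
  165→168: 3 bp
  168→182: 14 bp
  182→198: 16 bp
  198→11 (wrap): 204-198+11 = 17 bp

[3,3,3,3,4,4,6,7,7,7,8,10,10,11,11,11,13,14,14,16,17,22]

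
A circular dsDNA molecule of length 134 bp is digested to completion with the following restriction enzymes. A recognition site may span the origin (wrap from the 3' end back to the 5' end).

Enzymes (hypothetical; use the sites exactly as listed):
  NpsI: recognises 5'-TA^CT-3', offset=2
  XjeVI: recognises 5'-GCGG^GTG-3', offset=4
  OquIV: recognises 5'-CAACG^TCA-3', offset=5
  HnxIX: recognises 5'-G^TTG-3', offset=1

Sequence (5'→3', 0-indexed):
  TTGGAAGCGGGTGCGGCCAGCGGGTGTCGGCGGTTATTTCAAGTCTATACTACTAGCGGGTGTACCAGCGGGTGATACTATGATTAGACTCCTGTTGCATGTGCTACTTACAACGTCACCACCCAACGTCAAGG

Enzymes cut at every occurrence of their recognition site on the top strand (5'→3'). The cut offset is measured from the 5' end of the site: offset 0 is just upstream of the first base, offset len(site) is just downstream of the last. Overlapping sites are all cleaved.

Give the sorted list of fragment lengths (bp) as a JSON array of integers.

Per-enzyme occurrences:
  NpsI TACT/2: at [47, 50, 75, 104] ⇒ [49, 52, 77, 106]
  XjeVI GCGGGTG/4: at [6, 19, 55, 67] ⇒ [10, 23, 59, 71]
  OquIV CAACGTCA/5: at [110, 123] ⇒ [115, 128]
  HnxIX GTTG/1: at [93, 133] ⇒ [0, 94]

All cut coordinates (distinct, sorted): [0, 10, 23, 49, 52, 59, 71, 77, 94, 106, 115, 128]

Fragment lengths:
  0→10: 10 bp
  10→23: 13 bp
  23→49: 26 bp
  49→52: 3 bp
  52→59: 7 bp
  59→71: 12 bp
  71→77: 6 bp
  77→94: 17 bp
  94→106: 12 bp
  106→115: 9 bp
  115→128: 13 bp
  128→0 (wrap): 134-128+0 = 6 bp

[3,6,6,7,9,10,12,12,13,13,17,26]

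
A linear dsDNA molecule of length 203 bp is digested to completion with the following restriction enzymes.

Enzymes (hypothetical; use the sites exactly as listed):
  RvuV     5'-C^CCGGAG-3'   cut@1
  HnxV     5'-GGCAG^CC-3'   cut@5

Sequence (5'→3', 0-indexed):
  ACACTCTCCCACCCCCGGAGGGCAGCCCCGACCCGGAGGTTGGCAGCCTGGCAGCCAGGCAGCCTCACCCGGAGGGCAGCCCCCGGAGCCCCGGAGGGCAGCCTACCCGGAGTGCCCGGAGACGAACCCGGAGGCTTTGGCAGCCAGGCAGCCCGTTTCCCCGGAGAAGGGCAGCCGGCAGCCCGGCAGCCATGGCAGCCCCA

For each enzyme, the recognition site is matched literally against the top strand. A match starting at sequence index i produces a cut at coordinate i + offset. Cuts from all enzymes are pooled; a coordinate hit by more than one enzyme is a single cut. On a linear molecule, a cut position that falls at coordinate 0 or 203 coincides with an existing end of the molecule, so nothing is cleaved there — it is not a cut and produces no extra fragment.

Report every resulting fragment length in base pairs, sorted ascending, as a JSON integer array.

[3,5,5,6,7,7,8,8,8,8,8,9,9,9,11,11,11,12,14,14,14,16]

Scan for sites:
  RvuV CCCGGAG/1: at [13, 31, 67, 81, 89, 105, 114, 126, 159] ⇒ [14, 32, 68, 82, 90, 106, 115, 127, 160]
  HnxV GGCAGCC/5: at [20, 41, 49, 57, 74, 96, 138, 146, 169, 176, 184, 193] ⇒ [25, 46, 54, 62, 79, 101, 143, 151, 174, 181, 189, 198]

Pooled cuts: [14, 25, 32, 46, 54, 62, 68, 79, 82, 90, 101, 106, 115, 127, 143, 151, 160, 174, 181, 189, 198]

Fragment lengths:
  [0,14): 14 bp
  [14,25): 11 bp
  [25,32): 7 bp
  [32,46): 14 bp
  [46,54): 8 bp
  [54,62): 8 bp
  [62,68): 6 bp
  [68,79): 11 bp
  [79,82): 3 bp
  [82,90): 8 bp
  [90,101): 11 bp
  [101,106): 5 bp
  [106,115): 9 bp
  [115,127): 12 bp
  [127,143): 16 bp
  [143,151): 8 bp
  [151,160): 9 bp
  [160,174): 14 bp
  [174,181): 7 bp
  [181,189): 8 bp
  [189,198): 9 bp
  [198,203): 5 bp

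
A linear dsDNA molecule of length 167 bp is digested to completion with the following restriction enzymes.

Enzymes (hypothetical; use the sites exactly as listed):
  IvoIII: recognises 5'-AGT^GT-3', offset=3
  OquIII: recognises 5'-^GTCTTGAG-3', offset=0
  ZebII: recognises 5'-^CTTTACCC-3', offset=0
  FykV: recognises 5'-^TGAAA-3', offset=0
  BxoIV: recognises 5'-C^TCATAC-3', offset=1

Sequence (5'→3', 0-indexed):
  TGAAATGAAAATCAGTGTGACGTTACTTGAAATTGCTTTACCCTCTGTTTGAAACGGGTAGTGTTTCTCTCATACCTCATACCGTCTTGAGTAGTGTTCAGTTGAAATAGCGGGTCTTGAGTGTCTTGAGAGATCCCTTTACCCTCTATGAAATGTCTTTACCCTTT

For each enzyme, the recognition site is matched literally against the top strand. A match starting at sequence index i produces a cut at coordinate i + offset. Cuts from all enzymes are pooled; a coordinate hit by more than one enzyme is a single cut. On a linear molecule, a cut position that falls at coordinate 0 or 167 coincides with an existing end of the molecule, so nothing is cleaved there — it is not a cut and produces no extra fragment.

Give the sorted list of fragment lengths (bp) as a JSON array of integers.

[5,7,7,7,7,8,8,9,11,11,11,11,12,12,13,14,14]

Site scan:
  IvoIII (AGTGT, off=3): starts [13, 59, 92, 119] → cuts [16, 62, 95, 122]
  OquIII (GTCTTGAG, off=0): starts [83, 113, 122] → cuts [83, 113, 122]
  ZebII (CTTTACCC, off=0): starts [35, 136, 156] → cuts [35, 136, 156]
  FykV (TGAAA, off=0): starts [0, 5, 27, 49, 102, 148] → cuts [5, 27, 49, 102, 148] (position 0 is a terminus of the linear molecule — no cut)
  BxoIV (CTCATAC, off=1): starts [68, 75] → cuts [69, 76]

Pooled cuts: [5, 16, 27, 35, 49, 62, 69, 76, 83, 95, 102, 113, 122, 136, 148, 156]

Fragment lengths:
  [0,5): 5 bp
  [5,16): 11 bp
  [16,27): 11 bp
  [27,35): 8 bp
  [35,49): 14 bp
  [49,62): 13 bp
  [62,69): 7 bp
  [69,76): 7 bp
  [76,83): 7 bp
  [83,95): 12 bp
  [95,102): 7 bp
  [102,113): 11 bp
  [113,122): 9 bp
  [122,136): 14 bp
  [136,148): 12 bp
  [148,156): 8 bp
  [156,167): 11 bp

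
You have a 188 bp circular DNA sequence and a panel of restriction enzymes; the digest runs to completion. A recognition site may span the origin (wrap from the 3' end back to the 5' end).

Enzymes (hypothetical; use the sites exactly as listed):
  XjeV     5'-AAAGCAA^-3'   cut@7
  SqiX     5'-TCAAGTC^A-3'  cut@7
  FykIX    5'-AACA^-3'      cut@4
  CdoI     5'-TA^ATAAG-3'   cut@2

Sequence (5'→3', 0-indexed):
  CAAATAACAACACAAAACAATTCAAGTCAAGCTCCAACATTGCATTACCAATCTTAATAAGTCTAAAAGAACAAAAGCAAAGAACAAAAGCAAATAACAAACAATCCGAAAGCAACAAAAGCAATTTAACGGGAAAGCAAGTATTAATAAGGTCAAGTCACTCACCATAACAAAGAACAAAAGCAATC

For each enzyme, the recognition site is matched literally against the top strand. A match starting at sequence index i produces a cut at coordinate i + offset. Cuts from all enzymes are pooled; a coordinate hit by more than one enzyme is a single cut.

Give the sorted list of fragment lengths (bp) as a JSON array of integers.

Scan for sites:
  XjeV AAAGCAA/7: at [73, 86, 108, 117, 133, 179] ⇒ [80, 93, 115, 124, 140, 186]
  SqiX TCAAGTCA/7: at [21, 152] ⇒ [28, 159]
  FykIX AACA/4: at [5, 8, 15, 35, 69, 82, 95, 99, 113, 168, 175] ⇒ [9, 12, 19, 39, 73, 86, 99, 103, 117, 172, 179]
  CdoI TAATAAG/2: at [54, 144] ⇒ [56, 146]

Pooled cuts: [9, 12, 19, 28, 39, 56, 73, 80, 86, 93, 99, 103, 115, 117, 124, 140, 146, 159, 172, 179, 186]

Fragment lengths:
  9→12: 3 bp
  12→19: 7 bp
  19→28: 9 bp
  28→39: 11 bp
  39→56: 17 bp
  56→73: 17 bp
  73→80: 7 bp
  80→86: 6 bp
  86→93: 7 bp
  93→99: 6 bp
  99→103: 4 bp
  103→115: 12 bp
  115→117: 2 bp
  117→124: 7 bp
  124→140: 16 bp
  140→146: 6 bp
  146→159: 13 bp
  159→172: 13 bp
  172→179: 7 bp
  179→186: 7 bp
  186→9 (wrap): 188-186+9 = 11 bp

[2,3,4,6,6,6,7,7,7,7,7,7,9,11,11,12,13,13,16,17,17]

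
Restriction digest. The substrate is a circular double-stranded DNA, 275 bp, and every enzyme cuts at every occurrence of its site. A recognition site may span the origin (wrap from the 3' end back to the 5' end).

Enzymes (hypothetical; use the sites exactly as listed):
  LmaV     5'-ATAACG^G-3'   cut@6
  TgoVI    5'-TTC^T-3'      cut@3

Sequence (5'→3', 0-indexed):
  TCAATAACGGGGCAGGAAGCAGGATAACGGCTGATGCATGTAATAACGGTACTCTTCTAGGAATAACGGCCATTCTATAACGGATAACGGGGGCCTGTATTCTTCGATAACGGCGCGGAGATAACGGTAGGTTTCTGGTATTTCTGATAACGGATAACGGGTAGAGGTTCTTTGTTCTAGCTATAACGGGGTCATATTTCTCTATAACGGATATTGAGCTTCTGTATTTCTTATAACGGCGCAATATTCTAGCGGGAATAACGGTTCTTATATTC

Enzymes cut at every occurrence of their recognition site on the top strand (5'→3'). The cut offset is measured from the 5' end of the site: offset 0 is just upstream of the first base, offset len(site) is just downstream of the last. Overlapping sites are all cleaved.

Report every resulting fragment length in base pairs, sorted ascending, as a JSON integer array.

Per-enzyme occurrences:
  LmaV (ATAACGG, off=6): starts [3, 23, 42, 62, 76, 83, 106, 120, 146, 153, 182, 203, 232, 257] → cuts [9, 29, 48, 68, 82, 89, 112, 126, 152, 159, 188, 209, 238, 263]
  TgoVI (TTCT, off=3): starts [54, 72, 99, 132, 141, 167, 174, 197, 219, 227, 246, 264, 272] → cuts [0, 57, 75, 102, 135, 144, 170, 177, 200, 222, 230, 249, 267]

Pooled cuts: [0, 9, 29, 48, 57, 68, 75, 82, 89, 102, 112, 126, 135, 144, 152, 159, 170, 177, 188, 200, 209, 222, 230, 238, 249, 263, 267]

Fragment lengths:
  0→9: 9 bp
  9→29: 20 bp
  29→48: 19 bp
  48→57: 9 bp
  57→68: 11 bp
  68→75: 7 bp
  75→82: 7 bp
  82→89: 7 bp
  89→102: 13 bp
  102→112: 10 bp
  112→126: 14 bp
  126→135: 9 bp
  135→144: 9 bp
  144→152: 8 bp
  152→159: 7 bp
  159→170: 11 bp
  170→177: 7 bp
  177→188: 11 bp
  188→200: 12 bp
  200→209: 9 bp
  209→222: 13 bp
  222→230: 8 bp
  230→238: 8 bp
  238→249: 11 bp
  249→263: 14 bp
  263→267: 4 bp
  267→0 (wrap): 275-267+0 = 8 bp

[4,7,7,7,7,7,8,8,8,8,9,9,9,9,9,10,11,11,11,11,12,13,13,14,14,19,20]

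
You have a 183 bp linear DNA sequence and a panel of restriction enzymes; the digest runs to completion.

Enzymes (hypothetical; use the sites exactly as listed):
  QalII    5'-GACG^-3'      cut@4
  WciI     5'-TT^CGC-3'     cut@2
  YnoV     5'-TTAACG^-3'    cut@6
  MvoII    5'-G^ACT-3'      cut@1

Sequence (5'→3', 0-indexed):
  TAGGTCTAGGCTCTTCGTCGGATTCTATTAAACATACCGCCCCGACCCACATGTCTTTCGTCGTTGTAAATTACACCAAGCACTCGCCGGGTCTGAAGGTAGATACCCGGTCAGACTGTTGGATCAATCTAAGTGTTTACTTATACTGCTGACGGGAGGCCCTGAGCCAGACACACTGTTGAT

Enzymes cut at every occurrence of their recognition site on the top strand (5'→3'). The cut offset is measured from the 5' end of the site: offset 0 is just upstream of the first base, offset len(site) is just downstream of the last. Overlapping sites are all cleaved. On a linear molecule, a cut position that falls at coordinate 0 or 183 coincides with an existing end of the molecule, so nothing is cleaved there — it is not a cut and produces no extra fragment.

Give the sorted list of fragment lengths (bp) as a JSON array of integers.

Site scan:
  QalII (GACG, off=4): starts [150] → cuts [154]
  WciI (TTCGC, off=2): no sites
  YnoV (TTAACG, off=6): no sites
  MvoII (GACT, off=1): starts [113] → cuts [114]

Pooled cuts: [114, 154]

Fragments:
  [0,114): 114 bp
  [114,154): 40 bp
  [154,183): 29 bp

[29,40,114]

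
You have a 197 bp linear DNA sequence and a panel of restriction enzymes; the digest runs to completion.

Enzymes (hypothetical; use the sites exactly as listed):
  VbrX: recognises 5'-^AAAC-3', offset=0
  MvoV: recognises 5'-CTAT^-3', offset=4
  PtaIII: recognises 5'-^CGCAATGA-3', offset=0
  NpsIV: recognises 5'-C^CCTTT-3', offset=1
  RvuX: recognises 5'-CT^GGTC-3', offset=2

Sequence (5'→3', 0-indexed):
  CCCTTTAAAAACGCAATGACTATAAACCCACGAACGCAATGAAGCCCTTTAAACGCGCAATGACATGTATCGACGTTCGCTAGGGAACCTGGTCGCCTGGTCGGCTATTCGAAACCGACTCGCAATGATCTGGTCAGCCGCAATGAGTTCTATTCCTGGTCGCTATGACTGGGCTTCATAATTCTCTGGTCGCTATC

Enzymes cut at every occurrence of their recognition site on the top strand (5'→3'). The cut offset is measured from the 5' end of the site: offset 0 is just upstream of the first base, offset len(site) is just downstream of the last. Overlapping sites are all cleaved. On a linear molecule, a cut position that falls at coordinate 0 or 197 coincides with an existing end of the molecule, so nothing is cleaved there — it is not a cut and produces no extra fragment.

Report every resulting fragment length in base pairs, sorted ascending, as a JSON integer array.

[1,1,3,3,4,5,5,7,7,8,9,9,9,10,11,11,11,12,15,21,35]

Site scan:
  VbrX AAAC/0: at [8, 23, 50, 111] ⇒ [8, 23, 50, 111]
  MvoV CTAT/4: at [19, 104, 149, 162, 192] ⇒ [23, 108, 153, 166, 196]
  PtaIII CGCAATGA/0: at [11, 34, 55, 120, 138] ⇒ [11, 34, 55, 120, 138]
  NpsIV CCCTTT/1: at [0, 44] ⇒ [1, 45]
  RvuX CTGGTC/2: at [88, 96, 129, 155, 185] ⇒ [90, 98, 131, 157, 187]

Pooled cuts: [1, 8, 11, 23, 34, 45, 50, 55, 90, 98, 108, 111, 120, 131, 138, 153, 157, 166, 187, 196]

Fragment lengths:
  [0,1): 1 bp
  [1,8): 7 bp
  [8,11): 3 bp
  [11,23): 12 bp
  [23,34): 11 bp
  [34,45): 11 bp
  [45,50): 5 bp
  [50,55): 5 bp
  [55,90): 35 bp
  [90,98): 8 bp
  [98,108): 10 bp
  [108,111): 3 bp
  [111,120): 9 bp
  [120,131): 11 bp
  [131,138): 7 bp
  [138,153): 15 bp
  [153,157): 4 bp
  [157,166): 9 bp
  [166,187): 21 bp
  [187,196): 9 bp
  [196,197): 1 bp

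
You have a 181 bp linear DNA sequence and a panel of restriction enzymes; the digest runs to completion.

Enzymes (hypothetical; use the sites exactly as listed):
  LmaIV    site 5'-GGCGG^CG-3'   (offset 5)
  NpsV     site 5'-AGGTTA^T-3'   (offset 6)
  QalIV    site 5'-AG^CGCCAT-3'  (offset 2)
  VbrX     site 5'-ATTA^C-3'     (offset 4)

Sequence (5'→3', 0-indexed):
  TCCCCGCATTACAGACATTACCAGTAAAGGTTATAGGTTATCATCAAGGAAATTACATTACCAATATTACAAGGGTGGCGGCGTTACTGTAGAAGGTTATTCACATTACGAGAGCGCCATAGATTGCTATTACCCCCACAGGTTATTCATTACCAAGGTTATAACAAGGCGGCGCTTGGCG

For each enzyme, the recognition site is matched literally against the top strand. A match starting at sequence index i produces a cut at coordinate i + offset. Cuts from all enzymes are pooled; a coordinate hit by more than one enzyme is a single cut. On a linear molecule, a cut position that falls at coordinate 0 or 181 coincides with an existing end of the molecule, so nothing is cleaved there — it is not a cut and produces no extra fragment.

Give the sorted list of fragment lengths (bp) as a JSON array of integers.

Site scan:
  LmaIV (GGCGGCG, off=5): starts [76, 167] → cuts [81, 172]
  NpsV (AGGTTAT, off=6): starts [27, 34, 93, 139, 155] → cuts [33, 40, 99, 145, 161]
  QalIV (AGCGCCAT, off=2): starts [112] → cuts [114]
  VbrX (ATTAC, off=4): starts [7, 16, 51, 56, 65, 104, 128, 148] → cuts [11, 20, 55, 60, 69, 108, 132, 152]

Pooled cuts: [11, 20, 33, 40, 55, 60, 69, 81, 99, 108, 114, 132, 145, 152, 161, 172]

Fragment lengths:
  [0,11): 11 bp
  [11,20): 9 bp
  [20,33): 13 bp
  [33,40): 7 bp
  [40,55): 15 bp
  [55,60): 5 bp
  [60,69): 9 bp
  [69,81): 12 bp
  [81,99): 18 bp
  [99,108): 9 bp
  [108,114): 6 bp
  [114,132): 18 bp
  [132,145): 13 bp
  [145,152): 7 bp
  [152,161): 9 bp
  [161,172): 11 bp
  [172,181): 9 bp

[5,6,7,7,9,9,9,9,9,11,11,12,13,13,15,18,18]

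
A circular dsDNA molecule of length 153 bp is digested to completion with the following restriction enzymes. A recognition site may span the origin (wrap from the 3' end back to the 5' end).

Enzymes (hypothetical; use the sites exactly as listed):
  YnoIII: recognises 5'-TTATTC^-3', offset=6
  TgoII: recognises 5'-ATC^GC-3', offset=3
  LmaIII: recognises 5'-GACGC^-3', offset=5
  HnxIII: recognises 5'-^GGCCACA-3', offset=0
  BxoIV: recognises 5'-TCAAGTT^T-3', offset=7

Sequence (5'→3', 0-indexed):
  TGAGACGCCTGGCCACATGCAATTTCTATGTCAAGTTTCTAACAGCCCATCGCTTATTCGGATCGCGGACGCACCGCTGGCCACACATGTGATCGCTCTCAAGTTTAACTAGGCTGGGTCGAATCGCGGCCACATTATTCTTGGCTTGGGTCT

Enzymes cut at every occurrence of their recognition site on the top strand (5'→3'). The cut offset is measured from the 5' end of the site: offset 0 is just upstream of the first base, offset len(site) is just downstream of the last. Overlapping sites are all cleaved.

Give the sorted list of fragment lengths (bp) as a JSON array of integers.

Per-enzyme occurrences:
  YnoIII TTATTC/6: at [53, 134] ⇒ [59, 140]
  TgoII ATCGC/3: at [48, 61, 91, 122] ⇒ [51, 64, 94, 125]
  LmaIII GACGC/5: at [3, 67] ⇒ [8, 72]
  HnxIII GGCCACA/0: at [10, 78, 127] ⇒ [10, 78, 127]
  BxoIV TCAAGTTT/7: at [30, 98] ⇒ [37, 105]

Pooled cuts: [8, 10, 37, 51, 59, 64, 72, 78, 94, 105, 125, 127, 140]

Fragments:
  8→10: 2 bp
  10→37: 27 bp
  37→51: 14 bp
  51→59: 8 bp
  59→64: 5 bp
  64→72: 8 bp
  72→78: 6 bp
  78→94: 16 bp
  94→105: 11 bp
  105→125: 20 bp
  125→127: 2 bp
  127→140: 13 bp
  140→8 (wrap): 153-140+8 = 21 bp

[2,2,5,6,8,8,11,13,14,16,20,21,27]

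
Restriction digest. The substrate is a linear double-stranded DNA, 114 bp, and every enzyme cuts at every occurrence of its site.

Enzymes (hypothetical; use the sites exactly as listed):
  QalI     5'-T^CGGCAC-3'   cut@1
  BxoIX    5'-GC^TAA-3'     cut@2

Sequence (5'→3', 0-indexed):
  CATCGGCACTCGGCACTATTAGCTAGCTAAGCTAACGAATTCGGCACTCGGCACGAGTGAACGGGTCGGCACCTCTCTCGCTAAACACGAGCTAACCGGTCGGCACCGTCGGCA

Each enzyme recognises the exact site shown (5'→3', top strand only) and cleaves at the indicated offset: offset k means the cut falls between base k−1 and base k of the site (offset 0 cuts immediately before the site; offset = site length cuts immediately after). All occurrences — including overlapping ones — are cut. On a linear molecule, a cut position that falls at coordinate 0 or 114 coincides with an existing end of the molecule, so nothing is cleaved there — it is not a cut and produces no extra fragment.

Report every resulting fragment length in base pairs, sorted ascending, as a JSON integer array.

Scan for sites:
  QalI (TCGGCAC, off=1): starts [2, 9, 40, 47, 65, 99] → cuts [3, 10, 41, 48, 66, 100]
  BxoIX (GCTAA, off=2): starts [25, 30, 79, 90] → cuts [27, 32, 81, 92]

Pooled cuts: [3, 10, 27, 32, 41, 48, 66, 81, 92, 100]

Fragment lengths:
  [0,3): 3 bp
  [3,10): 7 bp
  [10,27): 17 bp
  [27,32): 5 bp
  [32,41): 9 bp
  [41,48): 7 bp
  [48,66): 18 bp
  [66,81): 15 bp
  [81,92): 11 bp
  [92,100): 8 bp
  [100,114): 14 bp

[3,5,7,7,8,9,11,14,15,17,18]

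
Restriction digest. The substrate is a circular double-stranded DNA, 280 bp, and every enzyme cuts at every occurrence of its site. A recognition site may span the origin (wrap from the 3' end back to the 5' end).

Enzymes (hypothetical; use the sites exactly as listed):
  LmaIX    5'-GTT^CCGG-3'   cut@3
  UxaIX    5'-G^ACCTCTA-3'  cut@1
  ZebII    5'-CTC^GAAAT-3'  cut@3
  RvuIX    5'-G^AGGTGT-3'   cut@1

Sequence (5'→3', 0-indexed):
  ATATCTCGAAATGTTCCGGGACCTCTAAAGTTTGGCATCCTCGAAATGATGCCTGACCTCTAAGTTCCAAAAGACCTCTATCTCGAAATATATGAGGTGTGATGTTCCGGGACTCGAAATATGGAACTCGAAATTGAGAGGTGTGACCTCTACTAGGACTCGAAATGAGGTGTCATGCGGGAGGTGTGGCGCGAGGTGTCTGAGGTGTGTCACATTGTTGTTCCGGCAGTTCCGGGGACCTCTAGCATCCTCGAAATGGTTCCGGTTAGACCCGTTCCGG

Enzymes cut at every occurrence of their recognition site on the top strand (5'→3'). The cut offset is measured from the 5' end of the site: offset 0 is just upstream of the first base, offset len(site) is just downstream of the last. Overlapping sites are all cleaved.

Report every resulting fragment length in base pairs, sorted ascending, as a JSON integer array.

[5,6,6,7,8,9,9,9,9,9,10,11,11,12,12,13,14,14,15,15,16,18,20,22]

Scan for sites:
  LmaIX (GTTCCGG, off=3): starts [12, 103, 219, 228, 258, 273] → cuts [15, 106, 222, 231, 261, 276]
  UxaIX (GACCTCTA, off=1): starts [19, 54, 72, 144, 236] → cuts [20, 55, 73, 145, 237]
  ZebII (CTCGAAAT, off=3): starts [4, 39, 81, 112, 126, 158, 249] → cuts [7, 42, 84, 115, 129, 161, 252]
  RvuIX (GAGGTGT, off=1): starts [93, 137, 166, 180, 192, 201] → cuts [94, 138, 167, 181, 193, 202]

Pooled cuts: [7, 15, 20, 42, 55, 73, 84, 94, 106, 115, 129, 138, 145, 161, 167, 181, 193, 202, 222, 231, 237, 252, 261, 276]

Fragment lengths:
  7→15: 8 bp
  15→20: 5 bp
  20→42: 22 bp
  42→55: 13 bp
  55→73: 18 bp
  73→84: 11 bp
  84→94: 10 bp
  94→106: 12 bp
  106→115: 9 bp
  115→129: 14 bp
  129→138: 9 bp
  138→145: 7 bp
  145→161: 16 bp
  161→167: 6 bp
  167→181: 14 bp
  181→193: 12 bp
  193→202: 9 bp
  202→222: 20 bp
  222→231: 9 bp
  231→237: 6 bp
  237→252: 15 bp
  252→261: 9 bp
  261→276: 15 bp
  276→7 (wrap): 280-276+7 = 11 bp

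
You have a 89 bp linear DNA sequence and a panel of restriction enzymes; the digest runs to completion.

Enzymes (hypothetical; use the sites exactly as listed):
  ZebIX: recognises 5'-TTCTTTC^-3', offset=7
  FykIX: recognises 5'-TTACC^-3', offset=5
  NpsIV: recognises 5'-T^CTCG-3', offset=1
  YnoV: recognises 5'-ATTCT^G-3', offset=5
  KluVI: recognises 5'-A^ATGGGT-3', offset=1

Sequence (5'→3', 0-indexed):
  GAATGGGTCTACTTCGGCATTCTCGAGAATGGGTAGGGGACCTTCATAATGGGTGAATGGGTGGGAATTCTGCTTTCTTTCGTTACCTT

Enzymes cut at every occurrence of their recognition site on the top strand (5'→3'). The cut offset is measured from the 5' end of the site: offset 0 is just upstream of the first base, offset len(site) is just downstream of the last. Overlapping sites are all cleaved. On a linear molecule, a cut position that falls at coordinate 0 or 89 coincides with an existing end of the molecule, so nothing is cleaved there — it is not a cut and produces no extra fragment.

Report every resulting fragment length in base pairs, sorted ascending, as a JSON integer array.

Per-enzyme occurrences:
  ZebIX TTCTTTC/7: at [74] ⇒ [81]
  FykIX TTACC/5: at [82] ⇒ [87]
  NpsIV TCTCG/1: at [20] ⇒ [21]
  YnoV ATTCTG/5: at [66] ⇒ [71]
  KluVI AATGGGT/1: at [1, 27, 47, 55] ⇒ [2, 28, 48, 56]

All cut coordinates (distinct, sorted): [2, 21, 28, 48, 56, 71, 81, 87]

Fragments:
  [0,2): 2 bp
  [2,21): 19 bp
  [21,28): 7 bp
  [28,48): 20 bp
  [48,56): 8 bp
  [56,71): 15 bp
  [71,81): 10 bp
  [81,87): 6 bp
  [87,89): 2 bp

[2,2,6,7,8,10,15,19,20]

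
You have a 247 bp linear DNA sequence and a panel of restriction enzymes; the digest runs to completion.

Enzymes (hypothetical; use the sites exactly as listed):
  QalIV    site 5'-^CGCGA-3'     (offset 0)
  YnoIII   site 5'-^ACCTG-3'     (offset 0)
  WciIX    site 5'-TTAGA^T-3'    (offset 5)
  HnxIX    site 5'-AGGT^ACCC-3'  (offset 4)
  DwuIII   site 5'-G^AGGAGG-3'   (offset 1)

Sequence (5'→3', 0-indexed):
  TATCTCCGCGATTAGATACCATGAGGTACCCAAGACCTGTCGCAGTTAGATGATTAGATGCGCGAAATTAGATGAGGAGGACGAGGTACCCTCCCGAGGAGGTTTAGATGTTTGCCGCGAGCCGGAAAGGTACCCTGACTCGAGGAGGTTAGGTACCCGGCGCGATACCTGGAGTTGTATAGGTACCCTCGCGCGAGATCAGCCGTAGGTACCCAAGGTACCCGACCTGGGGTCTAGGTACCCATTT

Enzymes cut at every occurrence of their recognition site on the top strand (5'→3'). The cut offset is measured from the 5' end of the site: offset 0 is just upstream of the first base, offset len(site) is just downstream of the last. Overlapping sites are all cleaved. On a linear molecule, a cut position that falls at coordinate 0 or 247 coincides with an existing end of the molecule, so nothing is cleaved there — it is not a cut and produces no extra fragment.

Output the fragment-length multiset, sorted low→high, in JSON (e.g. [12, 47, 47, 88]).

[2,2,5,6,6,6,7,7,7,8,8,9,9,10,11,11,12,12,12,13,15,16,16,18,19]

Per-enzyme occurrences:
  QalIV (CGCGA, off=0): starts [6, 60, 115, 160, 191] → cuts [6, 60, 115, 160, 191]
  YnoIII (ACCTG, off=0): starts [34, 166, 224] → cuts [34, 166, 224]
  WciIX (TTAGAT, off=5): starts [11, 45, 53, 67, 103] → cuts [16, 50, 58, 72, 108]
  HnxIX (AGGTACCC, off=4): starts [23, 83, 127, 150, 180, 206, 215, 235] → cuts [27, 87, 131, 154, 184, 210, 219, 239]
  DwuIII (GAGGAGG, off=1): starts [73, 95, 141] → cuts [74, 96, 142]

All cut coordinates (distinct, sorted): [6, 16, 27, 34, 50, 58, 60, 72, 74, 87, 96, 108, 115, 131, 142, 154, 160, 166, 184, 191, 210, 219, 224, 239]

Fragments:
  [0,6): 6 bp
  [6,16): 10 bp
  [16,27): 11 bp
  [27,34): 7 bp
  [34,50): 16 bp
  [50,58): 8 bp
  [58,60): 2 bp
  [60,72): 12 bp
  [72,74): 2 bp
  [74,87): 13 bp
  [87,96): 9 bp
  [96,108): 12 bp
  [108,115): 7 bp
  [115,131): 16 bp
  [131,142): 11 bp
  [142,154): 12 bp
  [154,160): 6 bp
  [160,166): 6 bp
  [166,184): 18 bp
  [184,191): 7 bp
  [191,210): 19 bp
  [210,219): 9 bp
  [219,224): 5 bp
  [224,239): 15 bp
  [239,247): 8 bp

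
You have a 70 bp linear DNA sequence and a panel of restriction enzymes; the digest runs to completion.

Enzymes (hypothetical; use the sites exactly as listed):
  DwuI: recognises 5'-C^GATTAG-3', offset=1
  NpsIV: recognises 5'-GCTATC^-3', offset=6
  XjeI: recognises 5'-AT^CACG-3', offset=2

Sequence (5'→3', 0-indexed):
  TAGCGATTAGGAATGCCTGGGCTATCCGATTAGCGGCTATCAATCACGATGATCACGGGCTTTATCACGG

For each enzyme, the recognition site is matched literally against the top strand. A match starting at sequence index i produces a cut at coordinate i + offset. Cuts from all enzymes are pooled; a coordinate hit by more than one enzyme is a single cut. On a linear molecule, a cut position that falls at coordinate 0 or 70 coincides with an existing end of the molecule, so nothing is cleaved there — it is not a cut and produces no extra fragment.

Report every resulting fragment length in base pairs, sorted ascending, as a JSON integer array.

[1,3,4,5,9,12,14,22]

Scan for sites:
  DwuI (CGATTAG, off=1): starts [3, 26] → cuts [4, 27]
  NpsIV (GCTATC, off=6): starts [20, 35] → cuts [26, 41]
  XjeI (ATCACG, off=2): starts [42, 51, 63] → cuts [44, 53, 65]

Pooled cuts: [4, 26, 27, 41, 44, 53, 65]

Fragment lengths:
  [0,4): 4 bp
  [4,26): 22 bp
  [26,27): 1 bp
  [27,41): 14 bp
  [41,44): 3 bp
  [44,53): 9 bp
  [53,65): 12 bp
  [65,70): 5 bp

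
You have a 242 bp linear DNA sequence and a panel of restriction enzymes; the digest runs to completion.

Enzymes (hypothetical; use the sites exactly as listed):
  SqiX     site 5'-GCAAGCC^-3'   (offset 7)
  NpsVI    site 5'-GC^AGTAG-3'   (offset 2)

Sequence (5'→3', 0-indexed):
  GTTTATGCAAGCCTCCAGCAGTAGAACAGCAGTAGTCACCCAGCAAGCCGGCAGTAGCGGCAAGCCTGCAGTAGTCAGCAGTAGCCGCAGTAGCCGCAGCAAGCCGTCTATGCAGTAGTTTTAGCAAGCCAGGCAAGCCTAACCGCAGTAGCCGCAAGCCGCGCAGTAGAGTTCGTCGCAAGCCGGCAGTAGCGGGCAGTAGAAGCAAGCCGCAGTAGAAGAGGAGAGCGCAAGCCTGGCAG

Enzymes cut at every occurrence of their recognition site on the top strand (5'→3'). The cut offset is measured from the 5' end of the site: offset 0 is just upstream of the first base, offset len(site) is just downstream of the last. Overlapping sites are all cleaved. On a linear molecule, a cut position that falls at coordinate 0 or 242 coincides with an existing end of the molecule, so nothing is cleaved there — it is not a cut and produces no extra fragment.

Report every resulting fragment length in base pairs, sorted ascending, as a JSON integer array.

[2,3,3,3,4,6,6,7,8,9,9,10,10,11,13,14,14,14,17,17,19,20,23]

Scan for sites:
  SqiX GCAAGCC/7: at [6, 42, 59, 98, 123, 132, 153, 177, 204, 229] ⇒ [13, 49, 66, 105, 130, 139, 160, 184, 211, 236]
  NpsVI GCAGTAG/2: at [17, 28, 50, 67, 77, 86, 111, 144, 162, 185, 195, 211] ⇒ [19, 30, 52, 69, 79, 88, 113, 146, 164, 187, 197, 213]

Pooled cuts: [13, 19, 30, 49, 52, 66, 69, 79, 88, 105, 113, 130, 139, 146, 160, 164, 184, 187, 197, 211, 213, 236]

Fragments:
  [0,13): 13 bp
  [13,19): 6 bp
  [19,30): 11 bp
  [30,49): 19 bp
  [49,52): 3 bp
  [52,66): 14 bp
  [66,69): 3 bp
  [69,79): 10 bp
  [79,88): 9 bp
  [88,105): 17 bp
  [105,113): 8 bp
  [113,130): 17 bp
  [130,139): 9 bp
  [139,146): 7 bp
  [146,160): 14 bp
  [160,164): 4 bp
  [164,184): 20 bp
  [184,187): 3 bp
  [187,197): 10 bp
  [197,211): 14 bp
  [211,213): 2 bp
  [213,236): 23 bp
  [236,242): 6 bp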